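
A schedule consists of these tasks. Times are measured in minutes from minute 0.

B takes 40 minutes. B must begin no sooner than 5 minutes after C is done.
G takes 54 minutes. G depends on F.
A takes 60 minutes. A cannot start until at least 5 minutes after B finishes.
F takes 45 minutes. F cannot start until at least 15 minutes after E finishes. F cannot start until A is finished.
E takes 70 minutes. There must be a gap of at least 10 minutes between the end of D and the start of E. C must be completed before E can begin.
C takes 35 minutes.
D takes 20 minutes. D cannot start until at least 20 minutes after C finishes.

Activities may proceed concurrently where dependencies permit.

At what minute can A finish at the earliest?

C can start immediately at minute 0; it finishes at minute 35.
B cannot begin until C (finishes minute 35, plus 5-minute gap → minute 40). It runs from minute 40 to 40 + 40 = minute 80.
A waits on B (finishes minute 80, plus 5-minute gap → minute 85), so it starts at minute 85 and finishes at 85 + 60 = minute 145.

145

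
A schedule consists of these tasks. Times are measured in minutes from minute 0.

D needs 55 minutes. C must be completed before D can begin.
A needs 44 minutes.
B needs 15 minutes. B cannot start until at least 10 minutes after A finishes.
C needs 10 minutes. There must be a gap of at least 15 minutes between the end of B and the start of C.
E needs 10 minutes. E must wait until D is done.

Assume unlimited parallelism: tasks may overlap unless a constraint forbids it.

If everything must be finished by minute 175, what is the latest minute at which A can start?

16

E must finish by minute 175; it takes 10 minutes, so it must start by 175 − 10 = minute 165.
D feeds into E (must start by minute 165); so D must finish by minute 165 and therefore start by minute 110.
C feeds into D (must start by minute 110); so C must finish by minute 110 and therefore start by minute 100.
Since C (must start by minute 100, minus 15-minute gap → minute 85) depends on it, B must finish by minute 85. Backing off its 15-minute duration gives a latest start of minute 70.
A feeds into B (must start by minute 70, minus 10-minute gap → minute 60); so A must finish by minute 60 and therefore start by minute 16.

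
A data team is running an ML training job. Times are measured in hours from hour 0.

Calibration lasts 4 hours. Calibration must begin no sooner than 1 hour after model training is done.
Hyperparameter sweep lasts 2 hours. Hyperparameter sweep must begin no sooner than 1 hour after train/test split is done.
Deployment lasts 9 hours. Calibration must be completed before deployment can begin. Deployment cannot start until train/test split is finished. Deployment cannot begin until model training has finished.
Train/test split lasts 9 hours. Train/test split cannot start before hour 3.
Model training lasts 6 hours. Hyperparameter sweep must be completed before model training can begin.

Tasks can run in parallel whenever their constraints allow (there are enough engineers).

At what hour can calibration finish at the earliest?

Train/test split waits on its own release at hour 3, so it starts at hour 3 and finishes at 3 + 9 = hour 12.
After train/test split (finishes hour 12, plus 1-hour gap → hour 13), hyperparameter sweep can start at hour 13 and finishes at hour 15.
Model training cannot begin until hyperparameter sweep (finishes hour 15). It runs from hour 15 to 15 + 6 = hour 21.
Calibration cannot begin until model training (finishes hour 21, plus 1-hour gap → hour 22). It runs from hour 22 to 22 + 4 = hour 26.

26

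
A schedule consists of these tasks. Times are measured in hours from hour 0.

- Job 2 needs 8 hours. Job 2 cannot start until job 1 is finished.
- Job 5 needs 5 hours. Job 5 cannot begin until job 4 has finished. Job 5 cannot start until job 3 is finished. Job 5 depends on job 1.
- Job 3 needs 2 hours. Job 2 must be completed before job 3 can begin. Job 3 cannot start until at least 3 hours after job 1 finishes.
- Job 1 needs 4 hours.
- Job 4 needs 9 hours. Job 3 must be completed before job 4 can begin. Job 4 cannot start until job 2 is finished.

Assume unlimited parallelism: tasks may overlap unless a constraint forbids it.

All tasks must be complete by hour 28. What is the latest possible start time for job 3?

12

Nothing follows job 5; the deadline of hour 28 is its only limit. It must start by 28 − 5 = hour 23.
Job 4 has to be done before job 5 (must start by hour 23). That means finishing by hour 23, i.e. starting by 23 − 9 = hour 14.
For job 3: job 4 (must start by hour 14); job 5 (must start by hour 23). The most restrictive is hour 14; with a 2-hour duration, job 3 must start by hour 12.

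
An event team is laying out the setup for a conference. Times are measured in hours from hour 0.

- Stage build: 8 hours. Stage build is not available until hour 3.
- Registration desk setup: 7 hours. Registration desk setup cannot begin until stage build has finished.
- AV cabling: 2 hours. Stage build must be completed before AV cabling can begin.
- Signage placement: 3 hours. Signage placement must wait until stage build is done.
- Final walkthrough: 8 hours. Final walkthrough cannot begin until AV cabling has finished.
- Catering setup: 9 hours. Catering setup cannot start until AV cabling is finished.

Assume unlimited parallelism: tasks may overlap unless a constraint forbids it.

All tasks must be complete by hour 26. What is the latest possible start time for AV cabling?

15

Catering setup has no dependents, so it just needs to finish by hour 26. Starting by 26 − 9 = hour 17 achieves that.
Final walkthrough must finish by hour 26; it takes 8 hours, so it must start by 26 − 8 = hour 18.
AV cabling feeds catering setup (must start by hour 17); final walkthrough (must start by hour 18). Taking the minimum, AV cabling must finish by hour 17 and start by 17 − 2 = hour 15.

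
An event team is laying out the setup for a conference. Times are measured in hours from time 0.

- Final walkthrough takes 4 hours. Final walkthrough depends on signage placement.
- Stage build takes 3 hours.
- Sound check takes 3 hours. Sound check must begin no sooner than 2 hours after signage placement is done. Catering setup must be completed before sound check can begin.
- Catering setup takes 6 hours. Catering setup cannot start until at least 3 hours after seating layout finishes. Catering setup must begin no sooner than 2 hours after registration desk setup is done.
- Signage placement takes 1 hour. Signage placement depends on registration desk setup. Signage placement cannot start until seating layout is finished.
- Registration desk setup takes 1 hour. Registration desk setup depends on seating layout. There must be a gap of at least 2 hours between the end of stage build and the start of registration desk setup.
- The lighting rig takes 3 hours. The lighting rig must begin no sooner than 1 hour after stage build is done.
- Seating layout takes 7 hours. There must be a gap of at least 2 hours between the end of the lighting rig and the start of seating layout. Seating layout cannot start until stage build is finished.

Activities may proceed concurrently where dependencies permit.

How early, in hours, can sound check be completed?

28

Stage build has no prerequisites, so it starts at hour 0 and finishes at hour 3.
The lighting rig waits on stage build (finishes hour 3, plus 1-hour gap → hour 4), so it starts at hour 4 and finishes at 4 + 3 = hour 7.
Seating layout needs all of the lighting rig (finishes hour 7, plus 2-hour gap → hour 9); stage build (finishes hour 3). That puts its earliest start at hour 9; it finishes at 9 + 7 = hour 16.
Registration desk setup needs all of seating layout (finishes hour 16); stage build (finishes hour 3, plus 2-hour gap → hour 5). That puts its earliest start at hour 16; it finishes at 16 + 1 = hour 17.
Catering setup needs all of seating layout (finishes hour 16, plus 3-hour gap → hour 19); registration desk setup (finishes hour 17, plus 2-hour gap → hour 19). That puts its earliest start at hour 19; it finishes at 19 + 6 = hour 25.
For signage placement: registration desk setup (finishes hour 17); seating layout (finishes hour 16). Taking the maximum gives a start of hour 17, and it finishes at 17 + 1 = hour 18.
Sound check has to wait for signage placement (finishes hour 18, plus 2-hour gap → hour 20); catering setup (finishes hour 25). The latest of these is hour 25, so sound check runs hour 25 to 25 + 3 = hour 28.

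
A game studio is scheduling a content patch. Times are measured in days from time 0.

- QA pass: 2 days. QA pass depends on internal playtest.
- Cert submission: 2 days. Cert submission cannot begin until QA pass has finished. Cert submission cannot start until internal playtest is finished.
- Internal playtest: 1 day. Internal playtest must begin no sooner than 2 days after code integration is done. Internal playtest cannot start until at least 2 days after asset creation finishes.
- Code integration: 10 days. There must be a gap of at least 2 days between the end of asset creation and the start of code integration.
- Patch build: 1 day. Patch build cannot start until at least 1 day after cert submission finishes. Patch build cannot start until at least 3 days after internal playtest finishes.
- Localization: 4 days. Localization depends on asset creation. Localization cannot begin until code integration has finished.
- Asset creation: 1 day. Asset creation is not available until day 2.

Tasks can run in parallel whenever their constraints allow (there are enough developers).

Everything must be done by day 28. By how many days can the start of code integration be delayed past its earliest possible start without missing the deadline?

4

Asset creation cannot begin until its own release at day 2. It runs from day 2 to 2 + 1 = day 3.
Code integration waits on asset creation (finishes day 3, plus 2-day gap → day 5), so it starts at day 5 and finishes at 5 + 10 = day 15.

Working backward from the deadline:
Nothing follows patch build; the deadline of day 28 is its only limit. It must start by 28 − 1 = day 27.
Cert submission has to be done before patch build (must start by day 27, minus 1-day gap → day 26). That means finishing by day 26, i.e. starting by 26 − 2 = day 24.
Since cert submission (must start by day 24) depends on it, QA pass must finish by day 24. Backing off its 2-day duration gives a latest start of day 22.
For internal playtest: QA pass (must start by day 22); cert submission (must start by day 24); patch build (must start by day 27, minus 3-day gap → day 24). The most restrictive is day 22; with a 1-day duration, internal playtest must start by day 21.
Localization must finish by day 28; it takes 4 days, so it must start by 28 − 4 = day 24.
Code integration has several dependents: internal playtest (must start by day 21, minus 2-day gap → day 19); localization (must start by day 24). The earliest of those limits is day 19, so code integration must start by 19 − 10 = day 9.
So code integration can start as early as day 5 and as late as day 9, giving 9 − 5 = 4 days of slack.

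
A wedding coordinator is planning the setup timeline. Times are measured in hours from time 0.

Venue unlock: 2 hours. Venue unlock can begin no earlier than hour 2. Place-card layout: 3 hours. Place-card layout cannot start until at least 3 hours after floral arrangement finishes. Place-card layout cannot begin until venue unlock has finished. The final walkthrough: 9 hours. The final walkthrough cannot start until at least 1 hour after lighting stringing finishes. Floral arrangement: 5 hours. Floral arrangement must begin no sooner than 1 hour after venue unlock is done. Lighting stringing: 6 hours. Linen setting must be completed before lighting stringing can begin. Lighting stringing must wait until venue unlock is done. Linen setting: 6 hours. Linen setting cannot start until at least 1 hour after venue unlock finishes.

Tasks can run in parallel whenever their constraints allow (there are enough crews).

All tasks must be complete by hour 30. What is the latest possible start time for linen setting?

8

To finish by hour 30, the final walkthrough (duration 9) must start no later than hour 21.
Lighting stringing must finish before the final walkthrough (must start by hour 21, minus 1-hour gap → hour 20). With a 6-hour duration, lighting stringing must start by 20 − 6 = hour 14.
Linen setting feeds into lighting stringing (must start by hour 14); so linen setting must finish by hour 14 and therefore start by hour 8.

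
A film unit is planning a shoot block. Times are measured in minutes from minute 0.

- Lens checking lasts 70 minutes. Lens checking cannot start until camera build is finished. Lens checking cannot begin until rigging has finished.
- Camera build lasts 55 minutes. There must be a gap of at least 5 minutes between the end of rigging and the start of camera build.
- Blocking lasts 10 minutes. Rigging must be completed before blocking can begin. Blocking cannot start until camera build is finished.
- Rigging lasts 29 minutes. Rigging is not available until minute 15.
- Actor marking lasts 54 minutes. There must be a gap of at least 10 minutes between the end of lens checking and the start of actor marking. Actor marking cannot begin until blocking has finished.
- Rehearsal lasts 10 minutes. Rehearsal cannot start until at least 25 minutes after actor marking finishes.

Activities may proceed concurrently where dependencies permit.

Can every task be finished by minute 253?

Rigging waits on its own release at minute 15, so it starts at minute 15 and finishes at 15 + 29 = minute 44.
Camera build cannot begin until rigging (finishes minute 44, plus 5-minute gap → minute 49). It runs from minute 49 to 49 + 55 = minute 104.
For blocking: rigging (finishes minute 44); camera build (finishes minute 104). Taking the maximum gives a start of minute 104, and it finishes at 104 + 10 = minute 114.
Lens checking has to wait for camera build (finishes minute 104); rigging (finishes minute 44). The latest of these is minute 104, so lens checking runs minute 104 to 104 + 70 = minute 174.
Actor marking has to wait for lens checking (finishes minute 174, plus 10-minute gap → minute 184); blocking (finishes minute 114). The latest of these is minute 184, so actor marking runs minute 184 to 184 + 54 = minute 238.
Rehearsal cannot begin until actor marking (finishes minute 238, plus 25-minute gap → minute 263). It runs from minute 263 to 263 + 10 = minute 273.
The earliest everything can be done is minute 273, which is after the deadline of 253, so it is not possible.

No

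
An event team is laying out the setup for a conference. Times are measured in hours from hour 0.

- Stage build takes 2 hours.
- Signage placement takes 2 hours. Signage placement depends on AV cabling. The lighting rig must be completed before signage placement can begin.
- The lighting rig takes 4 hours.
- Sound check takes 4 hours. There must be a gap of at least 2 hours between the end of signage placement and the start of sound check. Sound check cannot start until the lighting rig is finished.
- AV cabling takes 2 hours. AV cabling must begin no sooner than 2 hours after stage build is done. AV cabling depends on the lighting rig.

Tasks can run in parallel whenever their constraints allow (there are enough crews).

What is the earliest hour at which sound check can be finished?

The lighting rig can start immediately at hour 0; it finishes at hour 4.
Stage build can start immediately at hour 0; it finishes at hour 2.
AV cabling needs all of stage build (finishes hour 2, plus 2-hour gap → hour 4); the lighting rig (finishes hour 4). That puts its earliest start at hour 4; it finishes at 4 + 2 = hour 6.
Signage placement needs all of AV cabling (finishes hour 6); the lighting rig (finishes hour 4). That puts its earliest start at hour 6; it finishes at 6 + 2 = hour 8.
Sound check needs all of signage placement (finishes hour 8, plus 2-hour gap → hour 10); the lighting rig (finishes hour 4). That puts its earliest start at hour 10; it finishes at 10 + 4 = hour 14.

14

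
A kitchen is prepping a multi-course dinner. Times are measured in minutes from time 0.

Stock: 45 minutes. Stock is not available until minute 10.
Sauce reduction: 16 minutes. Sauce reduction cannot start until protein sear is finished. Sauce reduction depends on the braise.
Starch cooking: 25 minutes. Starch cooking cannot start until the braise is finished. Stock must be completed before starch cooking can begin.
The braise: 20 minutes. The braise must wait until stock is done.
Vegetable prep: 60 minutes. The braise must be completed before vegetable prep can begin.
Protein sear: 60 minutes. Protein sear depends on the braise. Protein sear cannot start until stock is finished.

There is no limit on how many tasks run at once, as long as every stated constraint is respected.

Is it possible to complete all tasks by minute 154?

Yes

Stock waits on its own release at minute 10, so it starts at minute 10 and finishes at 10 + 45 = minute 55.
The braise waits on stock (finishes minute 55), so it starts at minute 55 and finishes at 55 + 20 = minute 75.
Starch cooking cannot start until the braise (finishes minute 75); stock (finishes minute 55). The controlling bound is minute 75, so starch cooking finishes at 75 + 25 = minute 100.
Vegetable prep cannot begin until the braise (finishes minute 75). It runs from minute 75 to 75 + 60 = minute 135.
Protein sear cannot start until the braise (finishes minute 75); stock (finishes minute 55). The controlling bound is minute 75, so protein sear finishes at 75 + 60 = minute 135.
Sauce reduction needs all of protein sear (finishes minute 135); the braise (finishes minute 75). That puts its earliest start at minute 135; it finishes at 135 + 16 = minute 151.
Every task is finished by minute 151, which is no later than the deadline of 154, so the schedule is feasible.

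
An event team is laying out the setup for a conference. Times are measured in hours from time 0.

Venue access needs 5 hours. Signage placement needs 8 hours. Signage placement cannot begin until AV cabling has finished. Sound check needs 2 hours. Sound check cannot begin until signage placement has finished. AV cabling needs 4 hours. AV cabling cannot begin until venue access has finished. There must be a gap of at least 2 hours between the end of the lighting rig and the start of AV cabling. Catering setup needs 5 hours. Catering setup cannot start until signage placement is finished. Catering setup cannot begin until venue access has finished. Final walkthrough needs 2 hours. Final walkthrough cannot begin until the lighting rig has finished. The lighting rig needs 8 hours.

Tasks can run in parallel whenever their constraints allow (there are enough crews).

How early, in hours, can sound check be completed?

24

Nothing blocks the lighting rig, so it runs from hour 0 to hour 8.
Nothing blocks venue access, so it runs from hour 0 to hour 5.
AV cabling has to wait for venue access (finishes hour 5); the lighting rig (finishes hour 8, plus 2-hour gap → hour 10). The latest of these is hour 10, so AV cabling runs hour 10 to 10 + 4 = hour 14.
Signage placement waits on AV cabling (finishes hour 14), so it starts at hour 14 and finishes at 14 + 8 = hour 22.
After signage placement (finishes hour 22), sound check can start at hour 22 and finishes at hour 24.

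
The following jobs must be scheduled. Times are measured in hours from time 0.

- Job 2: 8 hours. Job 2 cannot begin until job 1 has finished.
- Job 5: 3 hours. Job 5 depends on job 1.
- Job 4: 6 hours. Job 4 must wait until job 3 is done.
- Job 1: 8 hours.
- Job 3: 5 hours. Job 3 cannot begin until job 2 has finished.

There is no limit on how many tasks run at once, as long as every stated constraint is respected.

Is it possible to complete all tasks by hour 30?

Nothing blocks job 1, so it runs from hour 0 to hour 8.
After job 1 (finishes hour 8), job 5 can start at hour 8 and finishes at hour 11.
Job 2 waits on job 1 (finishes hour 8), so it starts at hour 8 and finishes at 8 + 8 = hour 16.
After job 2 (finishes hour 16), job 3 can start at hour 16 and finishes at hour 21.
After job 3 (finishes hour 21), job 4 can start at hour 21 and finishes at hour 27.
Every task is finished by hour 27, which is no later than the deadline of 30, so the schedule is feasible.

Yes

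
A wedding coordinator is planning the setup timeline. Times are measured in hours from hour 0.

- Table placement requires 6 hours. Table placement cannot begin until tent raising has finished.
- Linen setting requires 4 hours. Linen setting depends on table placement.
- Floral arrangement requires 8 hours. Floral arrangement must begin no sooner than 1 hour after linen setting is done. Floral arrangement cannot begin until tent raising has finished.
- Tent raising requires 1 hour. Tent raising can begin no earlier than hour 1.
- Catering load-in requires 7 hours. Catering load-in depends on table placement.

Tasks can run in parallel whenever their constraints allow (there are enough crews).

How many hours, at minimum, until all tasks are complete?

21

Tent raising waits on its own release at hour 1, so it starts at hour 1 and finishes at 1 + 1 = hour 2.
After tent raising (finishes hour 2), table placement can start at hour 2 and finishes at hour 8.
Catering load-in cannot begin until table placement (finishes hour 8). It runs from hour 8 to 8 + 7 = hour 15.
Linen setting cannot begin until table placement (finishes hour 8). It runs from hour 8 to 8 + 4 = hour 12.
Floral arrangement needs all of linen setting (finishes hour 12, plus 1-hour gap → hour 13); tent raising (finishes hour 2). That puts its earliest start at hour 13; it finishes at 13 + 8 = hour 21.
All tasks are finished once the last one completes. Finish times: Tent raising at 2, Table placement at 8, Linen setting at 12, Floral arrangement at 21, Catering load-in at 15. The latest is hour 21.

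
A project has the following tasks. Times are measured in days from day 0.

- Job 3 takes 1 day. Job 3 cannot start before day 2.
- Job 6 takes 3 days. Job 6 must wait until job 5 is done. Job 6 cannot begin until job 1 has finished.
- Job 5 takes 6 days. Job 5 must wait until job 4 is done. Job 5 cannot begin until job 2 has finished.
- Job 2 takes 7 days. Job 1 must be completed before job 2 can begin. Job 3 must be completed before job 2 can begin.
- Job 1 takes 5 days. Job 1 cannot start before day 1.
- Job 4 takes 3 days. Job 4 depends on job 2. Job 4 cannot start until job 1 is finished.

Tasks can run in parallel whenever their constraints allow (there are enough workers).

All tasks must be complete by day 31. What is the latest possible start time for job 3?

11

Job 6 must finish by day 31; it takes 3 days, so it must start by 31 − 3 = day 28.
Since job 6 (must start by day 28) depends on it, job 5 must finish by day 28. Backing off its 6-day duration gives a latest start of day 22.
Job 4 feeds into job 5 (must start by day 22); so job 4 must finish by day 22 and therefore start by day 19.
Job 2 must finish in time for job 4 (must start by day 19); job 5 (must start by day 22). The tightest is day 19, so job 2 must start by 19 − 7 = day 12.
Since job 2 (must start by day 12) depends on it, job 3 must finish by day 12. Backing off its 1-day duration gives a latest start of day 11.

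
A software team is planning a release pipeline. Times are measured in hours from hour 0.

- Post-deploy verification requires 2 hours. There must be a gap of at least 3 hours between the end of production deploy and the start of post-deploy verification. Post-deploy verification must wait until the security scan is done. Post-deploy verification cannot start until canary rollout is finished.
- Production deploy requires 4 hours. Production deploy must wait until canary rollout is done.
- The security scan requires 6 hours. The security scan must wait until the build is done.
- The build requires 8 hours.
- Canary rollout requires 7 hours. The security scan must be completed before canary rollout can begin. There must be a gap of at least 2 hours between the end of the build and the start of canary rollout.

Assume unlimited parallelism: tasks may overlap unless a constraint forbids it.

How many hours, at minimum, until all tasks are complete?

30

The build can start immediately at hour 0; it finishes at hour 8.
The security scan waits on the build (finishes hour 8), so it starts at hour 8 and finishes at 8 + 6 = hour 14.
For canary rollout: the security scan (finishes hour 14); the build (finishes hour 8, plus 2-hour gap → hour 10). Taking the maximum gives a start of hour 14, and it finishes at 14 + 7 = hour 21.
Production deploy waits on canary rollout (finishes hour 21), so it starts at hour 21 and finishes at 21 + 4 = hour 25.
Post-deploy verification needs all of production deploy (finishes hour 25, plus 3-hour gap → hour 28); the security scan (finishes hour 14); canary rollout (finishes hour 21). That puts its earliest start at hour 28; it finishes at 28 + 2 = hour 30.
All tasks are finished once the last one completes. Finish times: The build at 8, The security scan at 14, Canary rollout at 21, Production deploy at 25, Post-deploy verification at 30. The latest is hour 30.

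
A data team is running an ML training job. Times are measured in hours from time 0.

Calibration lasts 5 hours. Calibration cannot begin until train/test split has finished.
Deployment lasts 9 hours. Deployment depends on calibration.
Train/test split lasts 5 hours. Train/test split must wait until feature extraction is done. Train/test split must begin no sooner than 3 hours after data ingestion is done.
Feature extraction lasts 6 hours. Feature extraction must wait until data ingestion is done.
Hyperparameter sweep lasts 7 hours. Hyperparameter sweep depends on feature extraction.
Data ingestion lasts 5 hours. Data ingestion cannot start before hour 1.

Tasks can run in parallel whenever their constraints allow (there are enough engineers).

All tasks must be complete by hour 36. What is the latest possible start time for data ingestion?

6

Deployment must finish by hour 36; it takes 9 hours, so it must start by 36 − 9 = hour 27.
Calibration has to be done before deployment (must start by hour 27). That means finishing by hour 27, i.e. starting by 27 − 5 = hour 22.
Train/test split must finish before calibration (must start by hour 22). With a 5-hour duration, train/test split must start by 22 − 5 = hour 17.
Hyperparameter sweep has no dependents, so it just needs to finish by hour 36. Starting by 36 − 7 = hour 29 achieves that.
For feature extraction: train/test split (must start by hour 17); hyperparameter sweep (must start by hour 29). The most restrictive is hour 17; with a 6-hour duration, feature extraction must start by hour 11.
Data ingestion must finish in time for feature extraction (must start by hour 11); train/test split (must start by hour 17, minus 3-hour gap → hour 14). The tightest is hour 11, so data ingestion must start by 11 − 5 = hour 6.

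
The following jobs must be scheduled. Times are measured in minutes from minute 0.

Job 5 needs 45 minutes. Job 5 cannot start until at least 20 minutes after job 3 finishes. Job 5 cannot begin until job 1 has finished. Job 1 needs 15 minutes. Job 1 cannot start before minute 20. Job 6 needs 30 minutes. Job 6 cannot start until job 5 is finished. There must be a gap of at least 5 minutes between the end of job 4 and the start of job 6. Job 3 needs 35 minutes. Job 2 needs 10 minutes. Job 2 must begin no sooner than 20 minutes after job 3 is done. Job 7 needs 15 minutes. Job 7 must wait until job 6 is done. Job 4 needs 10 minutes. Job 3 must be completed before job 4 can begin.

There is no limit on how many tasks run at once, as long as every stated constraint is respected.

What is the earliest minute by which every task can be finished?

Nothing blocks job 3, so it runs from minute 0 to minute 35.
Job 4 waits on job 3 (finishes minute 35), so it starts at minute 35 and finishes at 35 + 10 = minute 45.
Job 2 cannot begin until job 3 (finishes minute 35, plus 20-minute gap → minute 55). It runs from minute 55 to 55 + 10 = minute 65.
Job 1 waits on its own release at minute 20, so it starts at minute 20 and finishes at 20 + 15 = minute 35.
For job 5: job 3 (finishes minute 35, plus 20-minute gap → minute 55); job 1 (finishes minute 35). Taking the maximum gives a start of minute 55, and it finishes at 55 + 45 = minute 100.
Job 6 needs all of job 5 (finishes minute 100); job 4 (finishes minute 45, plus 5-minute gap → minute 50). That puts its earliest start at minute 100; it finishes at 100 + 30 = minute 130.
Job 7 waits on job 6 (finishes minute 130), so it starts at minute 130 and finishes at 130 + 15 = minute 145.
All tasks are finished once the last one completes. Finish times: Job 1 at 35, Job 2 at 65, Job 3 at 35, Job 4 at 45, Job 5 at 100, Job 6 at 130, Job 7 at 145. The latest is minute 145.

145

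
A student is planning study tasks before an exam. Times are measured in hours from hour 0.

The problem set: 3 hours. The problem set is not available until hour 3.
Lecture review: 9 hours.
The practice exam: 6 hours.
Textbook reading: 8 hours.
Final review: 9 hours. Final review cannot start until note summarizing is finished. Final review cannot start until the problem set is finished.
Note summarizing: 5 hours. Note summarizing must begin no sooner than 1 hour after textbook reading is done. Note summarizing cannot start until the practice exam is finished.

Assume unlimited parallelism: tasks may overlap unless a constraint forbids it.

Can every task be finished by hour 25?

Yes

The practice exam has no prerequisites, so it starts at hour 0 and finishes at hour 6.
The problem set cannot begin until its own release at hour 3. It runs from hour 3 to 3 + 3 = hour 6.
Lecture review has no prerequisites, so it starts at hour 0 and finishes at hour 9.
Textbook reading can start immediately at hour 0; it finishes at hour 8.
Note summarizing has to wait for textbook reading (finishes hour 8, plus 1-hour gap → hour 9); the practice exam (finishes hour 6). The latest of these is hour 9, so note summarizing runs hour 9 to 9 + 5 = hour 14.
Final review has to wait for note summarizing (finishes hour 14); the problem set (finishes hour 6). The latest of these is hour 14, so final review runs hour 14 to 14 + 9 = hour 23.
Every task is finished by hour 23, which is no later than the deadline of 25, so the schedule is feasible.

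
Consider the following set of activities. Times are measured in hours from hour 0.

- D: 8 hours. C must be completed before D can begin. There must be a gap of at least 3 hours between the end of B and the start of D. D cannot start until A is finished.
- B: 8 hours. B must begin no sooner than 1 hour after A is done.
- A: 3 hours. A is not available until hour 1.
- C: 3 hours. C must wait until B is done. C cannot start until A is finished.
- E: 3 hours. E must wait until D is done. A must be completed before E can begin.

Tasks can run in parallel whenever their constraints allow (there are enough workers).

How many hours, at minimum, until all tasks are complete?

A waits on its own release at hour 1, so it starts at hour 1 and finishes at 1 + 3 = hour 4.
B waits on A (finishes hour 4, plus 1-hour gap → hour 5), so it starts at hour 5 and finishes at 5 + 8 = hour 13.
C cannot start until B (finishes hour 13); A (finishes hour 4). The controlling bound is hour 13, so C finishes at 13 + 3 = hour 16.
D has to wait for C (finishes hour 16); B (finishes hour 13, plus 3-hour gap → hour 16); A (finishes hour 4). The latest of these is hour 16, so D runs hour 16 to 16 + 8 = hour 24.
E cannot start until D (finishes hour 24); A (finishes hour 4). The controlling bound is hour 24, so E finishes at 24 + 3 = hour 27.
All tasks are finished once the last one completes. Finish times: A at 4, B at 13, C at 16, D at 24, E at 27. The latest is hour 27.

27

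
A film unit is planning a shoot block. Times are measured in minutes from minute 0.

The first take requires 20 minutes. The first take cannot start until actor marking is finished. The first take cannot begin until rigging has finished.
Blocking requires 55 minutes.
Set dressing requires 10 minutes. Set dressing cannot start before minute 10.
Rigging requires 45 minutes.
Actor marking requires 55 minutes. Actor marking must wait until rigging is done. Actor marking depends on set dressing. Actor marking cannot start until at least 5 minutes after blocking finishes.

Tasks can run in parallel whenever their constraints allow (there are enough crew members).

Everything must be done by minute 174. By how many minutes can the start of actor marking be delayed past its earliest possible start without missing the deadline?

39

Nothing blocks blocking, so it runs from minute 0 to minute 55.
After its own release at minute 10, set dressing can start at minute 10 and finishes at minute 20.
Rigging has no prerequisites, so it starts at minute 0 and finishes at minute 45.
For actor marking: rigging (finishes minute 45); set dressing (finishes minute 20); blocking (finishes minute 55, plus 5-minute gap → minute 60). Taking the maximum gives a start of minute 60, and it finishes at 60 + 55 = minute 115.

Working backward from the deadline:
Nothing follows the first take; the deadline of minute 174 is its only limit. It must start by 174 − 20 = minute 154.
Actor marking feeds into the first take (must start by minute 154); so actor marking must finish by minute 154 and therefore start by minute 99.
So actor marking can start as early as minute 60 and as late as minute 99, giving 99 − 60 = 39 minutes of slack.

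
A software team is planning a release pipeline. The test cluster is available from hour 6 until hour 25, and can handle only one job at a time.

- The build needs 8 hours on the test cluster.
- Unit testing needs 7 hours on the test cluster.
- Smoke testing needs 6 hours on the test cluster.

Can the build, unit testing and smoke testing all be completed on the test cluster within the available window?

No

The test cluster window is 25 − 6 = 19 hours.
Running back to back, the jobs need 8 + 7 + 6 = 21 hours on the test cluster.
Since 21 > 19, they cannot all fit.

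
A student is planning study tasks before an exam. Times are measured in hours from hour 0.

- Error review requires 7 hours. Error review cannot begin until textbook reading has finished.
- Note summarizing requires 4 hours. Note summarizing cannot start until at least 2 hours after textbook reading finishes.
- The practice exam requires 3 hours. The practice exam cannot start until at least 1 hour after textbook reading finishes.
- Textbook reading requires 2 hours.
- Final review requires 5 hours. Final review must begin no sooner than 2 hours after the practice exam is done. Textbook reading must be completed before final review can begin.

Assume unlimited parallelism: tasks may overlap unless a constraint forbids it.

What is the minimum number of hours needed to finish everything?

13

Textbook reading can start immediately at hour 0; it finishes at hour 2.
After textbook reading (finishes hour 2, plus 2-hour gap → hour 4), note summarizing can start at hour 4 and finishes at hour 8.
Error review cannot begin until textbook reading (finishes hour 2). It runs from hour 2 to 2 + 7 = hour 9.
After textbook reading (finishes hour 2, plus 1-hour gap → hour 3), the practice exam can start at hour 3 and finishes at hour 6.
For final review: the practice exam (finishes hour 6, plus 2-hour gap → hour 8); textbook reading (finishes hour 2). Taking the maximum gives a start of hour 8, and it finishes at 8 + 5 = hour 13.
All tasks are finished once the last one completes. Finish times: Textbook reading at 2, The practice exam at 6, Error review at 9, Note summarizing at 8, Final review at 13. The latest is hour 13.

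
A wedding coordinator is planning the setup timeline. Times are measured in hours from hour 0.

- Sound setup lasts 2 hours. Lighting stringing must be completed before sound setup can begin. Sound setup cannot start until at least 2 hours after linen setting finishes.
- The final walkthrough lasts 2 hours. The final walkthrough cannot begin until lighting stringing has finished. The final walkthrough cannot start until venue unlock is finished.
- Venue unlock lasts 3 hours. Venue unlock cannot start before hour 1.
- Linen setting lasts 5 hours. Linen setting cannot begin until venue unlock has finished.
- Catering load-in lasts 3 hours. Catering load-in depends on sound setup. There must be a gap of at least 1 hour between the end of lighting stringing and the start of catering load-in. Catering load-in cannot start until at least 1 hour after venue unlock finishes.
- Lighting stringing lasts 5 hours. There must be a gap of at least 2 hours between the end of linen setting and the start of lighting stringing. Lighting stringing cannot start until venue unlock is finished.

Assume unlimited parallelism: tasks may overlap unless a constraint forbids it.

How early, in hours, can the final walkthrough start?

16

Venue unlock cannot begin until its own release at hour 1. It runs from hour 1 to 1 + 3 = hour 4.
Linen setting waits on venue unlock (finishes hour 4), so it starts at hour 4 and finishes at 4 + 5 = hour 9.
Lighting stringing has to wait for linen setting (finishes hour 9, plus 2-hour gap → hour 11); venue unlock (finishes hour 4). The latest of these is hour 11, so lighting stringing runs hour 11 to 11 + 5 = hour 16.
The final walkthrough waits on lighting stringing (finishes hour 16); venue unlock (finishes hour 4). The latest of these is hour 16, which is the earliest the final walkthrough can start.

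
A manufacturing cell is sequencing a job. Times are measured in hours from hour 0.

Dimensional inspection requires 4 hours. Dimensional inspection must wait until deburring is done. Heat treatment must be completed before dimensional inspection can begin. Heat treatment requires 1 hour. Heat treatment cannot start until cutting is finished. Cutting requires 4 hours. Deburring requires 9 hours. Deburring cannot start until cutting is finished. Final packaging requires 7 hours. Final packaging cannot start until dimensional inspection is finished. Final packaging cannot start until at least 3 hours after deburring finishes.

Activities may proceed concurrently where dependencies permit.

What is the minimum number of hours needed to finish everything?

Cutting can start immediately at hour 0; it finishes at hour 4.
Heat treatment waits on cutting (finishes hour 4), so it starts at hour 4 and finishes at 4 + 1 = hour 5.
After cutting (finishes hour 4), deburring can start at hour 4 and finishes at hour 13.
Dimensional inspection needs all of deburring (finishes hour 13); heat treatment (finishes hour 5). That puts its earliest start at hour 13; it finishes at 13 + 4 = hour 17.
Final packaging needs all of dimensional inspection (finishes hour 17); deburring (finishes hour 13, plus 3-hour gap → hour 16). That puts its earliest start at hour 17; it finishes at 17 + 7 = hour 24.
All tasks are finished once the last one completes. Finish times: Cutting at 4, Deburring at 13, Heat treatment at 5, Dimensional inspection at 17, Final packaging at 24. The latest is hour 24.

24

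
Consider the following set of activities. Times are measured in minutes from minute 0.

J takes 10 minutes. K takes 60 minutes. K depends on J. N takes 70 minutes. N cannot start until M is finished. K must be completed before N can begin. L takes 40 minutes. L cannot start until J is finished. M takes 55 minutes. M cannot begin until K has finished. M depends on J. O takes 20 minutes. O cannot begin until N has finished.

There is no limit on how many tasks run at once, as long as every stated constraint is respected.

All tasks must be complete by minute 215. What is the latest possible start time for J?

Nothing follows O; the deadline of minute 215 is its only limit. It must start by 215 − 20 = minute 195.
Since O (must start by minute 195) depends on it, N must finish by minute 195. Backing off its 70-minute duration gives a latest start of minute 125.
M feeds into N (must start by minute 125); so M must finish by minute 125 and therefore start by minute 70.
For K: M (must start by minute 70); N (must start by minute 125). The most restrictive is minute 70; with a 60-minute duration, K must start by minute 10.
L has no dependents, so it just needs to finish by minute 215. Starting by 215 − 40 = minute 175 achieves that.
J has several dependents: K (must start by minute 10); L (must start by minute 175); M (must start by minute 70). The earliest of those limits is minute 10, so J must start by 10 − 10 = minute 0.

0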